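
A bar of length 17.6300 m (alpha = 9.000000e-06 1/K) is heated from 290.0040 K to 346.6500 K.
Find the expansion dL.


dT = 56.6460 K
dL = 9.000000e-06 * 17.6300 * 56.6460 = 0.008988 m
L_final = 17.638988 m

dL = 0.008988 m


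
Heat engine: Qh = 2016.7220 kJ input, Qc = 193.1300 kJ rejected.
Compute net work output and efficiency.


W = 2016.7220 - 193.1300 = 1823.5920 kJ
eta = 1823.5920 / 2016.7220 = 0.9042 = 90.4236%

W = 1823.5920 kJ, eta = 90.4236%


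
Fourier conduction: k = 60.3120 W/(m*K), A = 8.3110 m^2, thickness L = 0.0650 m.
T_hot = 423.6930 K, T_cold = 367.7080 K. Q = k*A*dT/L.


dT = 55.9850 K
Q = 60.3120 * 8.3110 * 55.9850 / 0.0650 = 431733.0923 W

431733.0923 W


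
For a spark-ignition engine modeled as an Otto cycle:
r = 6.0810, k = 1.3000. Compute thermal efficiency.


r^(k-1) = 1.7187
eta = 1 - 1/1.7187 = 0.4182 = 41.8155%

41.8155%


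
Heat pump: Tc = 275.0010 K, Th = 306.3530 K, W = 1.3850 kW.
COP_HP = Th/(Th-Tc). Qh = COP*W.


COP = 306.3530 / 31.3520 = 9.7714
Qh = 9.7714 * 1.3850 = 13.5334 kW

COP = 9.7714, Qh = 13.5334 kW


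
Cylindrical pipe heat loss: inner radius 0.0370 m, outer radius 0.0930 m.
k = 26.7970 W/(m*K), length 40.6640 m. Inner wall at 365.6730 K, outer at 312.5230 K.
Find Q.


dT = 53.1500 K
ln(ro/ri) = 0.9217
Q = 2*pi*26.7970*40.6640*53.1500 / 0.9217 = 394819.4160 W

394819.4160 W


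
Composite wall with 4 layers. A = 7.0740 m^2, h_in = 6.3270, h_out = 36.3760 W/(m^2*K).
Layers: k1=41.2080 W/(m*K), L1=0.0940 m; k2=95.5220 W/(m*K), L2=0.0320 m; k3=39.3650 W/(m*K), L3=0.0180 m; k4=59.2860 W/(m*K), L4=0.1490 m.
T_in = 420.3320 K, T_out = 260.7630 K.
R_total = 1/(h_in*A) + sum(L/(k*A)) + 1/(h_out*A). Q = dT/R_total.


R_conv_in = 1/(6.3270*7.0740) = 0.0223
R_1 = 0.0940/(41.2080*7.0740) = 0.0003
R_2 = 0.0320/(95.5220*7.0740) = 4.7357e-05
R_3 = 0.0180/(39.3650*7.0740) = 6.4639e-05
R_4 = 0.1490/(59.2860*7.0740) = 0.0004
R_conv_out = 1/(36.3760*7.0740) = 0.0039
R_total = 0.0270 K/W
Q = 159.5690 / 0.0270 = 5905.8797 W

R_total = 0.0270 K/W, Q = 5905.8797 W


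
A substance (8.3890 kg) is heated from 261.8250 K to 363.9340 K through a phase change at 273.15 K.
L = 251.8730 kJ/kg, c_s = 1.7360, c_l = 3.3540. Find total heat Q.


Q1 (sensible, solid) = 8.3890 * 1.7360 * 11.3250 = 164.9294 kJ
Q2 (latent) = 8.3890 * 251.8730 = 2112.9626 kJ
Q3 (sensible, liquid) = 8.3890 * 3.3540 * 90.7840 = 2554.3627 kJ
Q_total = 4832.2547 kJ

4832.2547 kJ


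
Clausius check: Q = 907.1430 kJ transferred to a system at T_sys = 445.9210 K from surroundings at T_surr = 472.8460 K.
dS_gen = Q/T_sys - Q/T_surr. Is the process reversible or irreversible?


dS_sys = 907.1430/445.9210 = 2.0343 kJ/K
dS_surr = -907.1430/472.8460 = -1.9185 kJ/K
dS_gen = 2.0343 - 1.9185 = 0.1158 kJ/K (irreversible)

dS_gen = 0.1158 kJ/K, irreversible


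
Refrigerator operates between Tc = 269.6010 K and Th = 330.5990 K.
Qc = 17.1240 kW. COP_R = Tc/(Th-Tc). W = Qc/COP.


COP = 269.6010 / 60.9980 = 4.4198
W = 17.1240 / 4.4198 = 3.8744 kW

COP = 4.4198, W = 3.8744 kW


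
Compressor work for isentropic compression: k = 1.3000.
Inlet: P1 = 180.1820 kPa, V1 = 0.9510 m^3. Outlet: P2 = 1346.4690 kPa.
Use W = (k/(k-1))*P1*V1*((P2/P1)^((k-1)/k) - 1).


(k-1)/k = 0.2308
(P2/P1)^exp = 1.5906
W = 4.3333 * 180.1820 * 0.9510 * (1.5906 - 1) = 438.5722 kJ

438.5722 kJ


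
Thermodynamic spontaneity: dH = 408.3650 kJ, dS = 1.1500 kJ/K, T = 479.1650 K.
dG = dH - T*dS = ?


T*dS = 479.1650 * 1.1500 = 551.0398 kJ
dG = 408.3650 - 551.0398 = -142.6748 kJ (spontaneous)

dG = -142.6748 kJ, spontaneous


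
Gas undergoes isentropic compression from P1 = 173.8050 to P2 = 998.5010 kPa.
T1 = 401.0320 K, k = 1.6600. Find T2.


(k-1)/k = 0.3976
(P2/P1)^exp = 2.0039
T2 = 401.0320 * 2.0039 = 803.6444 K

803.6444 K


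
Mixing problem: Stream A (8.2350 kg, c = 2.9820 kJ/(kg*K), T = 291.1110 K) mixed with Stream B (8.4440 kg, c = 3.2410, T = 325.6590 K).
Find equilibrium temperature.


num = 16061.0570
den = 51.9238
Tf = 309.3199 K

309.3199 K


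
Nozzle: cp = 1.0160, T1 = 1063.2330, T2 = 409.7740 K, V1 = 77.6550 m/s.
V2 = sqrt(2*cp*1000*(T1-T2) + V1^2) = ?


dT = 653.4590 K
2*cp*1000*dT = 1327828.6880
V1^2 = 6030.2990
V2 = sqrt(1333858.9870) = 1154.9281 m/s

1154.9281 m/s


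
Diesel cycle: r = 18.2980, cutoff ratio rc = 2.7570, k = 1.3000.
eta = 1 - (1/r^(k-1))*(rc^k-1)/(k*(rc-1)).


r^(k-1) = 2.3918
rc^k = 3.7374
eta = 0.4989 = 49.8929%

49.8929%


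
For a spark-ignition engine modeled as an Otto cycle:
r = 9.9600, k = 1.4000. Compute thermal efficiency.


r^(k-1) = 2.5079
eta = 1 - 1/2.5079 = 0.6013 = 60.1254%

60.1254%


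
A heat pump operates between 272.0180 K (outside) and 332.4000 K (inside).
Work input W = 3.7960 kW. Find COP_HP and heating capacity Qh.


COP = 332.4000 / 60.3820 = 5.5050
Qh = 5.5050 * 3.7960 = 20.8968 kW

COP = 5.5050, Qh = 20.8968 kW


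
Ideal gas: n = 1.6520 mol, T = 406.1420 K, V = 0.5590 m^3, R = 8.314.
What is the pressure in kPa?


P = nRT/V = 1.6520 * 8.314 * 406.1420 / 0.5590
= 5578.2499 / 0.5590 = 9978.9801 Pa = 9.9790 kPa

9.9790 kPa


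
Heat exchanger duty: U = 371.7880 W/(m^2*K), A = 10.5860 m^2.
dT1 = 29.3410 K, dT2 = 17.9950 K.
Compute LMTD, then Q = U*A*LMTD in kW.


LMTD = 23.2076 K
Q = 371.7880 * 10.5860 * 23.2076 = 91339.1957 W = 91.3392 kW

91.3392 kW


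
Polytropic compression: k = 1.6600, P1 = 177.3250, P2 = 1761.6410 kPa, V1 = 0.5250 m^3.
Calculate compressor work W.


(k-1)/k = 0.3976
(P2/P1)^exp = 2.4915
W = 2.5152 * 177.3250 * 0.5250 * (2.4915 - 1) = 349.2278 kJ

349.2278 kJ


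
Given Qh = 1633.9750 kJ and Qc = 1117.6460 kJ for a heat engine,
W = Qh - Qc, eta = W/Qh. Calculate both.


W = 1633.9750 - 1117.6460 = 516.3290 kJ
eta = 516.3290 / 1633.9750 = 0.3160 = 31.5996%

W = 516.3290 kJ, eta = 31.5996%


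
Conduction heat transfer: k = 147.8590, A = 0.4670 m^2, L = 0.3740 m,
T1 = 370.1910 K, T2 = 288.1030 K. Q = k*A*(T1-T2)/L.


dT = 82.0880 K
Q = 147.8590 * 0.4670 * 82.0880 / 0.3740 = 15155.5855 W

15155.5855 W


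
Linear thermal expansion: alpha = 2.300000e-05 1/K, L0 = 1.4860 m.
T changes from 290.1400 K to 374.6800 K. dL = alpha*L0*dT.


dT = 84.5400 K
dL = 2.300000e-05 * 1.4860 * 84.5400 = 0.002889 m
L_final = 1.488889 m

dL = 0.002889 m


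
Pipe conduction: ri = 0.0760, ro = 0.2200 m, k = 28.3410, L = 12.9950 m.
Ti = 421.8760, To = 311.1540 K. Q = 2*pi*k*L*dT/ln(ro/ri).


dT = 110.7220 K
ln(ro/ri) = 1.0629
Q = 2*pi*28.3410*12.9950*110.7220 / 1.0629 = 241054.4785 W

241054.4785 W


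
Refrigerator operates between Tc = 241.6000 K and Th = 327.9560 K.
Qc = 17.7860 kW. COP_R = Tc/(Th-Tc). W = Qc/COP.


COP = 241.6000 / 86.3560 = 2.7977
W = 17.7860 / 2.7977 = 6.3573 kW

COP = 2.7977, W = 6.3573 kW


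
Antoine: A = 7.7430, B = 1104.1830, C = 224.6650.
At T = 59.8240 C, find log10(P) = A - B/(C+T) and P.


C+T = 284.4890
B/(C+T) = 3.8813
log10(P) = 7.7430 - 3.8813 = 3.8617
P = 10^3.8617 = 7273.0171 mmHg

7273.0171 mmHg


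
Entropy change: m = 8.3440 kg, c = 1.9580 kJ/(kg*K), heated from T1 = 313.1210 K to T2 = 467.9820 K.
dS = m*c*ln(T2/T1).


T2/T1 = 1.4946
ln(T2/T1) = 0.4018
dS = 8.3440 * 1.9580 * 0.4018 = 6.5651 kJ/K

6.5651 kJ/K


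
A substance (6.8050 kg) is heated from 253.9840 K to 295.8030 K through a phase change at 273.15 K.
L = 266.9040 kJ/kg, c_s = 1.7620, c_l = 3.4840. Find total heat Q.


Q1 (sensible, solid) = 6.8050 * 1.7620 * 19.1660 = 229.8082 kJ
Q2 (latent) = 6.8050 * 266.9040 = 1816.2817 kJ
Q3 (sensible, liquid) = 6.8050 * 3.4840 * 22.6530 = 537.0714 kJ
Q_total = 2583.1613 kJ

2583.1613 kJ


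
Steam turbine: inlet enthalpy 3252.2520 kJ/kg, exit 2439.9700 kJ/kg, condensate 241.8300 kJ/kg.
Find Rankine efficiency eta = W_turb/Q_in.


W = 812.2820 kJ/kg
Q_in = 3010.4220 kJ/kg
eta = 0.2698 = 26.9823%

eta = 26.9823%


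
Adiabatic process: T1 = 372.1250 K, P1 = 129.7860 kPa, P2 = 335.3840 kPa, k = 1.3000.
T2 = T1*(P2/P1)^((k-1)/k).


(k-1)/k = 0.2308
(P2/P1)^exp = 1.2449
T2 = 372.1250 * 1.2449 = 463.2744 K

463.2744 K


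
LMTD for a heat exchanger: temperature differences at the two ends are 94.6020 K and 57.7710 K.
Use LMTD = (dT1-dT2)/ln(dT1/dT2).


dT1/dT2 = 1.6375
ln(dT1/dT2) = 0.4932
LMTD = 36.8310 / 0.4932 = 74.6789 K

74.6789 K


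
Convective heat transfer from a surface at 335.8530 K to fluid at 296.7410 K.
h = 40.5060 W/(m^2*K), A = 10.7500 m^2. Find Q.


dT = 39.1120 K
Q = 40.5060 * 10.7500 * 39.1120 = 17030.9097 W

17030.9097 W


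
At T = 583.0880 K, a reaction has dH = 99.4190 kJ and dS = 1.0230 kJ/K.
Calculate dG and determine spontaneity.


T*dS = 583.0880 * 1.0230 = 596.4990 kJ
dG = 99.4190 - 596.4990 = -497.0800 kJ (spontaneous)

dG = -497.0800 kJ, spontaneous


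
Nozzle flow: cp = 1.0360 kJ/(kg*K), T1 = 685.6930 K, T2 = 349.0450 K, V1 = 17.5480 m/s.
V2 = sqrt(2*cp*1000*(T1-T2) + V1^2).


dT = 336.6480 K
2*cp*1000*dT = 697534.6560
V1^2 = 307.9323
V2 = sqrt(697842.5883) = 835.3697 m/s

835.3697 m/s


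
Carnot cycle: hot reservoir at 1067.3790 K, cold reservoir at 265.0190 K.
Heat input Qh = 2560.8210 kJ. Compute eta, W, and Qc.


eta = 1 - 265.0190/1067.3790 = 0.7517
W = 0.7517 * 2560.8210 = 1924.9960 kJ
Qc = 2560.8210 - 1924.9960 = 635.8250 kJ

eta = 75.1710%, W = 1924.9960 kJ, Qc = 635.8250 kJ


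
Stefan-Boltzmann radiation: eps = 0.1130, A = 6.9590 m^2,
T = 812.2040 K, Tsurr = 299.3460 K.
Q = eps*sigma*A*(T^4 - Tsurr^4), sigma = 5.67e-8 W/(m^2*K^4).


T^4 = 4.3517e+11
Tsurr^4 = 8.0296e+09
Q = 0.1130 * 5.67e-8 * 6.9590 * 4.2714e+11 = 19044.9820 W

19044.9820 W


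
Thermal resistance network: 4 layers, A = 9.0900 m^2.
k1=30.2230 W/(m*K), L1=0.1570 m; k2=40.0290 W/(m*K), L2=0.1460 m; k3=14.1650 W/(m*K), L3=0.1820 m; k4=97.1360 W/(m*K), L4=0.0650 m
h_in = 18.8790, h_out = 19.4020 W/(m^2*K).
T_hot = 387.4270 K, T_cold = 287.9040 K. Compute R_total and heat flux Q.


R_conv_in = 1/(18.8790*9.0900) = 0.0058
R_1 = 0.1570/(30.2230*9.0900) = 0.0006
R_2 = 0.1460/(40.0290*9.0900) = 0.0004
R_3 = 0.1820/(14.1650*9.0900) = 0.0014
R_4 = 0.0650/(97.1360*9.0900) = 7.3615e-05
R_conv_out = 1/(19.4020*9.0900) = 0.0057
R_total = 0.0140 K/W
Q = 99.5230 / 0.0140 = 7130.6497 W

R_total = 0.0140 K/W, Q = 7130.6497 W


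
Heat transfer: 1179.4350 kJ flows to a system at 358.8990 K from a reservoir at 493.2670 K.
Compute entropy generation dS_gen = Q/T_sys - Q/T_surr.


dS_sys = 1179.4350/358.8990 = 3.2863 kJ/K
dS_surr = -1179.4350/493.2670 = -2.3911 kJ/K
dS_gen = 3.2863 - 2.3911 = 0.8952 kJ/K (irreversible)

dS_gen = 0.8952 kJ/K, irreversible


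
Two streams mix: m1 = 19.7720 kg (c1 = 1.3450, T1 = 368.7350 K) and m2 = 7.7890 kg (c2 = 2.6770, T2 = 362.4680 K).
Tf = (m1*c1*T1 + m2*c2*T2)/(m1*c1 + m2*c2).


num = 17363.7710
den = 47.4445
Tf = 365.9807 K

365.9807 K


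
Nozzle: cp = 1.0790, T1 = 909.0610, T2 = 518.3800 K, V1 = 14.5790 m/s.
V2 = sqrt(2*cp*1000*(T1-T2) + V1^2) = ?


dT = 390.6810 K
2*cp*1000*dT = 843089.5980
V1^2 = 212.5472
V2 = sqrt(843302.1452) = 918.3148 m/s

918.3148 m/s


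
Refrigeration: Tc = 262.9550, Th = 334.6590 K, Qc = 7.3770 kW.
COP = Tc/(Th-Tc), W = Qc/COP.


COP = 262.9550 / 71.7040 = 3.6672
W = 7.3770 / 3.6672 = 2.0116 kW

COP = 3.6672, W = 2.0116 kW


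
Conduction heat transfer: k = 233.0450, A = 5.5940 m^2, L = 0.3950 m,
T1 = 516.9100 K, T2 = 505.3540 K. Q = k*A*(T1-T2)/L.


dT = 11.5560 K
Q = 233.0450 * 5.5940 * 11.5560 / 0.3950 = 38139.2975 W

38139.2975 W


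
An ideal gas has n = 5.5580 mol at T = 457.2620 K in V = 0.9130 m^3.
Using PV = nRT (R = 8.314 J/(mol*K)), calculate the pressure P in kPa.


P = nRT/V = 5.5580 * 8.314 * 457.2620 / 0.9130
= 21129.7167 / 0.9130 = 23143.1727 Pa = 23.1432 kPa

23.1432 kPa


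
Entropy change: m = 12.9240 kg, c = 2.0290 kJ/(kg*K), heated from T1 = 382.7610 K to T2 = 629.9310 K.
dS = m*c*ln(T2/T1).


T2/T1 = 1.6458
ln(T2/T1) = 0.4982
dS = 12.9240 * 2.0290 * 0.4982 = 13.0642 kJ/K

13.0642 kJ/K


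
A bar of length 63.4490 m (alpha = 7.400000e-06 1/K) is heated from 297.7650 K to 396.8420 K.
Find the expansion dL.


dT = 99.0770 K
dL = 7.400000e-06 * 63.4490 * 99.0770 = 0.046519 m
L_final = 63.495519 m

dL = 0.046519 m


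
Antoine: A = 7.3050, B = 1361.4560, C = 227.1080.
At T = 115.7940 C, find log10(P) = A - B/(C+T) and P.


C+T = 342.9020
B/(C+T) = 3.9704
log10(P) = 7.3050 - 3.9704 = 3.3346
P = 10^3.3346 = 2160.7580 mmHg

2160.7580 mmHg


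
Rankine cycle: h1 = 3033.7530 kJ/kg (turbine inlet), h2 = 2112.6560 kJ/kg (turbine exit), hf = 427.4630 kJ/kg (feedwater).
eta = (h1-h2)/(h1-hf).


W = 921.0970 kJ/kg
Q_in = 2606.2900 kJ/kg
eta = 0.3534 = 35.3413%

eta = 35.3413%


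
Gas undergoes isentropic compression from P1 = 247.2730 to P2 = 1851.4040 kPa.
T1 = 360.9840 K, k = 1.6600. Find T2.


(k-1)/k = 0.3976
(P2/P1)^exp = 2.2265
T2 = 360.9840 * 2.2265 = 803.7314 K

803.7314 K


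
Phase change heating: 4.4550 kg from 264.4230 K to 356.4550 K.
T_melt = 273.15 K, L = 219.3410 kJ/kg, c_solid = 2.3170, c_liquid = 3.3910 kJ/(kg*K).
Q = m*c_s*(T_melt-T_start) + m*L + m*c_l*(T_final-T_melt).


Q1 (sensible, solid) = 4.4550 * 2.3170 * 8.7270 = 90.0821 kJ
Q2 (latent) = 4.4550 * 219.3410 = 977.1642 kJ
Q3 (sensible, liquid) = 4.4550 * 3.3910 * 83.3050 = 1258.4807 kJ
Q_total = 2325.7270 kJ

2325.7270 kJ


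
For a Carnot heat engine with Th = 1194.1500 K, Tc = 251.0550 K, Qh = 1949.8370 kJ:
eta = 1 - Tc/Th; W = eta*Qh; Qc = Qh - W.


eta = 1 - 251.0550/1194.1500 = 0.7898
W = 0.7898 * 1949.8370 = 1539.9083 kJ
Qc = 1949.8370 - 1539.9083 = 409.9287 kJ

eta = 78.9763%, W = 1539.9083 kJ, Qc = 409.9287 kJ


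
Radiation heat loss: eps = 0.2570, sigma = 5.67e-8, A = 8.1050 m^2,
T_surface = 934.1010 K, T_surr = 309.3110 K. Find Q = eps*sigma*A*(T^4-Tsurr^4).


T^4 = 7.6133e+11
Tsurr^4 = 9.1534e+09
Q = 0.2570 * 5.67e-8 * 8.1050 * 7.5218e+11 = 88836.5053 W

88836.5053 W


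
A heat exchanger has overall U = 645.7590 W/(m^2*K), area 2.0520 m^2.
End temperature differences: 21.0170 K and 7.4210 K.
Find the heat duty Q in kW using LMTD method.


LMTD = 13.0603 K
Q = 645.7590 * 2.0520 * 13.0603 = 17306.1641 W = 17.3062 kW

17.3062 kW


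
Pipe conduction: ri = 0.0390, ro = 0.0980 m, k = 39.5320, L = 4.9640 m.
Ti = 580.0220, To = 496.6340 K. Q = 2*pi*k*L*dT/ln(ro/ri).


dT = 83.3880 K
ln(ro/ri) = 0.9214
Q = 2*pi*39.5320*4.9640*83.3880 / 0.9214 = 111586.8527 W

111586.8527 W


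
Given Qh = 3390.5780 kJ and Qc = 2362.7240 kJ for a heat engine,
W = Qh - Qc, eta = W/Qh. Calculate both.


W = 3390.5780 - 2362.7240 = 1027.8540 kJ
eta = 1027.8540 / 3390.5780 = 0.3032 = 30.3150%

W = 1027.8540 kJ, eta = 30.3150%


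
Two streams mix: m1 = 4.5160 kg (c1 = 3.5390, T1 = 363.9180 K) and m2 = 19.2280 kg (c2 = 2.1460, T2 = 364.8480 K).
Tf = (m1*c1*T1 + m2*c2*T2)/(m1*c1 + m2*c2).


num = 20871.0107
den = 57.2454
Tf = 364.5884 K

364.5884 K


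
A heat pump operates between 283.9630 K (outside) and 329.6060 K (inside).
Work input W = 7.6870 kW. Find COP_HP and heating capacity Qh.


COP = 329.6060 / 45.6430 = 7.2214
Qh = 7.2214 * 7.6870 = 55.5108 kW

COP = 7.2214, Qh = 55.5108 kW


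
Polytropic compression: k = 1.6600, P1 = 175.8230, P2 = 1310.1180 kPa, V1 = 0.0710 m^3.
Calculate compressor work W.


(k-1)/k = 0.3976
(P2/P1)^exp = 2.2222
W = 2.5152 * 175.8230 * 0.0710 * (2.2222 - 1) = 38.3757 kJ

38.3757 kJ


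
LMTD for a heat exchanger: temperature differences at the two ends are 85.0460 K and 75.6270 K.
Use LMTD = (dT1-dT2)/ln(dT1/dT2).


dT1/dT2 = 1.1245
ln(dT1/dT2) = 0.1174
LMTD = 9.4190 / 0.1174 = 80.2444 K

80.2444 K


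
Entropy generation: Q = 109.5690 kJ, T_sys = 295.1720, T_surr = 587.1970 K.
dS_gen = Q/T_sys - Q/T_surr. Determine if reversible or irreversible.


dS_sys = 109.5690/295.1720 = 0.3712 kJ/K
dS_surr = -109.5690/587.1970 = -0.1866 kJ/K
dS_gen = 0.3712 - 0.1866 = 0.1846 kJ/K (irreversible)

dS_gen = 0.1846 kJ/K, irreversible


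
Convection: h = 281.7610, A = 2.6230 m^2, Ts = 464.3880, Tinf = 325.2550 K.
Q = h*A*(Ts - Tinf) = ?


dT = 139.1330 K
Q = 281.7610 * 2.6230 * 139.1330 = 102827.5102 W

102827.5102 W


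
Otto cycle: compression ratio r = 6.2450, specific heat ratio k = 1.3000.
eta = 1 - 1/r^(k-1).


r^(k-1) = 1.7324
eta = 1 - 1/1.7324 = 0.4228 = 42.2781%

42.2781%


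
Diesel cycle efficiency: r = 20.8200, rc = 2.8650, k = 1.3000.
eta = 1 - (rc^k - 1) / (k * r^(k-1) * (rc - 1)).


r^(k-1) = 2.4862
rc^k = 3.9288
eta = 0.5141 = 51.4123%

51.4123%


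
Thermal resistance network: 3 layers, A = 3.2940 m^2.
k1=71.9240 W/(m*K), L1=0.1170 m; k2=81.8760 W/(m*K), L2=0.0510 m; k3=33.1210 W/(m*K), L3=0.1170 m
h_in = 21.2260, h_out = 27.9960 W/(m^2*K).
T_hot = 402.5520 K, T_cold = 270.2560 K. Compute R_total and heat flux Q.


R_conv_in = 1/(21.2260*3.2940) = 0.0143
R_1 = 0.1170/(71.9240*3.2940) = 0.0005
R_2 = 0.0510/(81.8760*3.2940) = 0.0002
R_3 = 0.1170/(33.1210*3.2940) = 0.0011
R_conv_out = 1/(27.9960*3.2940) = 0.0108
R_total = 0.0269 K/W
Q = 132.2960 / 0.0269 = 4917.7931 W

R_total = 0.0269 K/W, Q = 4917.7931 W


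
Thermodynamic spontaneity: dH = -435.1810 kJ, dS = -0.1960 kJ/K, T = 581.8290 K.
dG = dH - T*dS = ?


T*dS = 581.8290 * -0.1960 = -114.0385 kJ
dG = -435.1810 + 114.0385 = -321.1425 kJ (spontaneous)

dG = -321.1425 kJ, spontaneous


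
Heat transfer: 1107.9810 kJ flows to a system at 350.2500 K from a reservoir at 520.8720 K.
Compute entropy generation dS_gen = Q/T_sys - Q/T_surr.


dS_sys = 1107.9810/350.2500 = 3.1634 kJ/K
dS_surr = -1107.9810/520.8720 = -2.1272 kJ/K
dS_gen = 3.1634 - 2.1272 = 1.0362 kJ/K (irreversible)

dS_gen = 1.0362 kJ/K, irreversible


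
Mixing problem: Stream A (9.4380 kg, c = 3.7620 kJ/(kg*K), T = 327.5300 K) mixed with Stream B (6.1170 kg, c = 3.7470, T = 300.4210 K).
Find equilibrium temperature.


num = 18514.9695
den = 58.4262
Tf = 316.8952 K

316.8952 K


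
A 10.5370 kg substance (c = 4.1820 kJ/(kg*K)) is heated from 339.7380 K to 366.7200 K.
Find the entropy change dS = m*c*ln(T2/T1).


T2/T1 = 1.0794
ln(T2/T1) = 0.0764
dS = 10.5370 * 4.1820 * 0.0764 = 3.3677 kJ/K

3.3677 kJ/K


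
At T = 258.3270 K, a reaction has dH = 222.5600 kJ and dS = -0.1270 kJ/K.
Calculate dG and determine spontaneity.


T*dS = 258.3270 * -0.1270 = -32.8075 kJ
dG = 222.5600 + 32.8075 = 255.3675 kJ (non-spontaneous)

dG = 255.3675 kJ, non-spontaneous


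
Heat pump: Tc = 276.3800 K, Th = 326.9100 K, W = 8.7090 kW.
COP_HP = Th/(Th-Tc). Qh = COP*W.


COP = 326.9100 / 50.5300 = 6.4696
Qh = 6.4696 * 8.7090 = 56.3439 kW

COP = 6.4696, Qh = 56.3439 kW


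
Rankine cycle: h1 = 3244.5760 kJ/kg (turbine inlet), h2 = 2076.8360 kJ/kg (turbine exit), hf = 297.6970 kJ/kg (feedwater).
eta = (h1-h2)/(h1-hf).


W = 1167.7400 kJ/kg
Q_in = 2946.8790 kJ/kg
eta = 0.3963 = 39.6263%

eta = 39.6263%


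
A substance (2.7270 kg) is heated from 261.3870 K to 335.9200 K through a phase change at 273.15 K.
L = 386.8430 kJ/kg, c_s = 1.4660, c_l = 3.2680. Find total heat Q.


Q1 (sensible, solid) = 2.7270 * 1.4660 * 11.7630 = 47.0259 kJ
Q2 (latent) = 2.7270 * 386.8430 = 1054.9209 kJ
Q3 (sensible, liquid) = 2.7270 * 3.2680 * 62.7700 = 559.3959 kJ
Q_total = 1661.3427 kJ

1661.3427 kJ


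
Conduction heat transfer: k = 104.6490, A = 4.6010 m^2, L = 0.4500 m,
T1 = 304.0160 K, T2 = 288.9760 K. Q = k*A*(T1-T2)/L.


dT = 15.0400 K
Q = 104.6490 * 4.6010 * 15.0400 / 0.4500 = 16092.4674 W

16092.4674 W


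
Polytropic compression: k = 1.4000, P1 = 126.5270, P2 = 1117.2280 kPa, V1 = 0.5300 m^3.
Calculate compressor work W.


(k-1)/k = 0.2857
(P2/P1)^exp = 1.8633
W = 3.5000 * 126.5270 * 0.5300 * (1.8633 - 1) = 202.6141 kJ

202.6141 kJ


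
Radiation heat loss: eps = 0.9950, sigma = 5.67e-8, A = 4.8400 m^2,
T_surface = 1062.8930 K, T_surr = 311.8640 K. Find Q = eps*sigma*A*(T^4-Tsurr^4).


T^4 = 1.2763e+12
Tsurr^4 = 9.4593e+09
Q = 0.9950 * 5.67e-8 * 4.8400 * 1.2669e+12 = 345922.6130 W

345922.6130 W


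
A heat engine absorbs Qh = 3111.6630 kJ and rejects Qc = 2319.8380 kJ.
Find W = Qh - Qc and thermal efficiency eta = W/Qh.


W = 3111.6630 - 2319.8380 = 791.8250 kJ
eta = 791.8250 / 3111.6630 = 0.2545 = 25.4470%

W = 791.8250 kJ, eta = 25.4470%


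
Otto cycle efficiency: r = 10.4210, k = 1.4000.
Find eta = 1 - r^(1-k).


r^(k-1) = 2.5537
eta = 1 - 1/2.5537 = 0.6084 = 60.8406%

60.8406%


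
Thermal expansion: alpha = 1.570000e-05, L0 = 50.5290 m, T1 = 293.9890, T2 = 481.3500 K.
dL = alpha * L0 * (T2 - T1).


dT = 187.3610 K
dL = 1.570000e-05 * 50.5290 * 187.3610 = 0.148634 m
L_final = 50.677634 m

dL = 0.148634 m


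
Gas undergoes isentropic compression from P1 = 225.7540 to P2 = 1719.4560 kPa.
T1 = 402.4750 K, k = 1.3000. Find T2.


(k-1)/k = 0.2308
(P2/P1)^exp = 1.5977
T2 = 402.4750 * 1.5977 = 643.0148 K

643.0148 K


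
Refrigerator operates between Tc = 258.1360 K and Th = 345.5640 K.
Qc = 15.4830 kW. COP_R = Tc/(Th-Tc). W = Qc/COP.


COP = 258.1360 / 87.4280 = 2.9526
W = 15.4830 / 2.9526 = 5.2439 kW

COP = 2.9526, W = 5.2439 kW


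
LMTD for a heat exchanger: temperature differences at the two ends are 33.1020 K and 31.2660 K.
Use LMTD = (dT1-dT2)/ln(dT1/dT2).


dT1/dT2 = 1.0587
ln(dT1/dT2) = 0.0571
LMTD = 1.8360 / 0.0571 = 32.1753 K

32.1753 K


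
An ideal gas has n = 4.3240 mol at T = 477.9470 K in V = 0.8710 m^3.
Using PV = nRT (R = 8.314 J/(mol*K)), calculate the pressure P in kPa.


P = nRT/V = 4.3240 * 8.314 * 477.9470 / 0.8710
= 17182.0685 / 0.8710 = 19726.8295 Pa = 19.7268 kPa

19.7268 kPa


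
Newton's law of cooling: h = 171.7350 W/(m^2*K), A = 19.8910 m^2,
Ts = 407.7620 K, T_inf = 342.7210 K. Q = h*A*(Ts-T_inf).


dT = 65.0410 K
Q = 171.7350 * 19.8910 * 65.0410 = 222178.8127 W

222178.8127 W


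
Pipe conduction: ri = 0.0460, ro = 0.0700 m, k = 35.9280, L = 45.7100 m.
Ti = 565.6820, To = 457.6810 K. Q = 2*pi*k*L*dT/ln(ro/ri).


dT = 108.0010 K
ln(ro/ri) = 0.4199
Q = 2*pi*35.9280*45.7100*108.0010 / 0.4199 = 2654323.0168 W

2654323.0168 W


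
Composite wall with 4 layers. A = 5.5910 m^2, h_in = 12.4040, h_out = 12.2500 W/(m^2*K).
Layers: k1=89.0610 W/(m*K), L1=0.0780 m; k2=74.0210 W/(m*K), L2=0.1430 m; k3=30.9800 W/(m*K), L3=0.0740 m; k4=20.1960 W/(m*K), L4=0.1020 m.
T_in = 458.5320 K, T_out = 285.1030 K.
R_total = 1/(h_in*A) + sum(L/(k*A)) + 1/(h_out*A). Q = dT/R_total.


R_conv_in = 1/(12.4040*5.5910) = 0.0144
R_1 = 0.0780/(89.0610*5.5910) = 0.0002
R_2 = 0.1430/(74.0210*5.5910) = 0.0003
R_3 = 0.0740/(30.9800*5.5910) = 0.0004
R_4 = 0.1020/(20.1960*5.5910) = 0.0009
R_conv_out = 1/(12.2500*5.5910) = 0.0146
R_total = 0.0309 K/W
Q = 173.4290 / 0.0309 = 5621.1547 W

R_total = 0.0309 K/W, Q = 5621.1547 W


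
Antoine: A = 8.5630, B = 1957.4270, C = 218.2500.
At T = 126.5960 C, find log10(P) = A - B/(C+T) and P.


C+T = 344.8460
B/(C+T) = 5.6762
log10(P) = 8.5630 - 5.6762 = 2.8868
P = 10^2.8868 = 770.4861 mmHg

770.4861 mmHg


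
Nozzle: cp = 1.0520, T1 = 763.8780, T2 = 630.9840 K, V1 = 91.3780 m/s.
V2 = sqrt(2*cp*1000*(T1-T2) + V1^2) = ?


dT = 132.8940 K
2*cp*1000*dT = 279608.9760
V1^2 = 8349.9389
V2 = sqrt(287958.9149) = 536.6180 m/s

536.6180 m/s


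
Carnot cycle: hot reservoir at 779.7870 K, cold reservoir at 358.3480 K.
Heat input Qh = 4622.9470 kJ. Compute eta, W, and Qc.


eta = 1 - 358.3480/779.7870 = 0.5405
W = 0.5405 * 4622.9470 = 2498.4902 kJ
Qc = 4622.9470 - 2498.4902 = 2124.4568 kJ

eta = 54.0454%, W = 2498.4902 kJ, Qc = 2124.4568 kJ


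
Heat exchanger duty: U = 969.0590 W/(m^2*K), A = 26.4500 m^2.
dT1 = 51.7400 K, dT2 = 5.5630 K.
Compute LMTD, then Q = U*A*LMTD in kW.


LMTD = 20.7063 K
Q = 969.0590 * 26.4500 * 20.7063 = 530735.9548 W = 530.7360 kW

530.7360 kW


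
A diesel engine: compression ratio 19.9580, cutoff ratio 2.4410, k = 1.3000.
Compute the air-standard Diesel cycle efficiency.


r^(k-1) = 2.4549
rc^k = 3.1903
eta = 0.5237 = 52.3711%

52.3711%


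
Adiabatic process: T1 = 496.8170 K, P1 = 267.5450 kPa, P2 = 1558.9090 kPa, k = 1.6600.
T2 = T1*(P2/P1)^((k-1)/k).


(k-1)/k = 0.3976
(P2/P1)^exp = 2.0152
T2 = 496.8170 * 2.0152 = 1001.2018 K

1001.2018 K


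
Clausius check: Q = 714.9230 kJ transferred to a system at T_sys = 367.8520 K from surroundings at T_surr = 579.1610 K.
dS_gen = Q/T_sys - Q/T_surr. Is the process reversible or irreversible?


dS_sys = 714.9230/367.8520 = 1.9435 kJ/K
dS_surr = -714.9230/579.1610 = -1.2344 kJ/K
dS_gen = 1.9435 - 1.2344 = 0.7091 kJ/K (irreversible)

dS_gen = 0.7091 kJ/K, irreversible


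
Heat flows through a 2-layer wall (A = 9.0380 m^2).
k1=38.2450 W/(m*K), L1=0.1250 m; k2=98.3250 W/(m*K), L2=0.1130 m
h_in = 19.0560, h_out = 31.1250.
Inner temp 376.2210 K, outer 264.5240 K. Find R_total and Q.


R_conv_in = 1/(19.0560*9.0380) = 0.0058
R_1 = 0.1250/(38.2450*9.0380) = 0.0004
R_2 = 0.1130/(98.3250*9.0380) = 0.0001
R_conv_out = 1/(31.1250*9.0380) = 0.0036
R_total = 0.0098 K/W
Q = 111.6970 / 0.0098 = 11339.9530 W

R_total = 0.0098 K/W, Q = 11339.9530 W


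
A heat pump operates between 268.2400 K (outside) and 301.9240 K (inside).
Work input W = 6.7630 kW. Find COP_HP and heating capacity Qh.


COP = 301.9240 / 33.6840 = 8.9634
Qh = 8.9634 * 6.7630 = 60.6196 kW

COP = 8.9634, Qh = 60.6196 kW


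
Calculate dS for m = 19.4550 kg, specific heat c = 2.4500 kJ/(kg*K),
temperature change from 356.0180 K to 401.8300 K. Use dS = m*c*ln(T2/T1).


T2/T1 = 1.1287
ln(T2/T1) = 0.1210
dS = 19.4550 * 2.4500 * 0.1210 = 5.7697 kJ/K

5.7697 kJ/K


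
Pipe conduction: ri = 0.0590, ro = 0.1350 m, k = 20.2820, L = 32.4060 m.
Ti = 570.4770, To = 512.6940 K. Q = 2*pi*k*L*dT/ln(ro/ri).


dT = 57.7830 K
ln(ro/ri) = 0.8277
Q = 2*pi*20.2820*32.4060*57.7830 / 0.8277 = 288286.0424 W

288286.0424 W


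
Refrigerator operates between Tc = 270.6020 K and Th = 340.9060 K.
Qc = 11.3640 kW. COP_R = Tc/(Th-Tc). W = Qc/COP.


COP = 270.6020 / 70.3040 = 3.8490
W = 11.3640 / 3.8490 = 2.9524 kW

COP = 3.8490, W = 2.9524 kW


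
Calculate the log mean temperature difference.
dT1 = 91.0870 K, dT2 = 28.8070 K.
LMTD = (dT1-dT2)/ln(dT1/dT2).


dT1/dT2 = 3.1620
ln(dT1/dT2) = 1.1512
LMTD = 62.2800 / 1.1512 = 54.1002 K

54.1002 K


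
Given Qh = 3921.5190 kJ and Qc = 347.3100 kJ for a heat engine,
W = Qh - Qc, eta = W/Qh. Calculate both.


W = 3921.5190 - 347.3100 = 3574.2090 kJ
eta = 3574.2090 / 3921.5190 = 0.9114 = 91.1435%

W = 3574.2090 kJ, eta = 91.1435%


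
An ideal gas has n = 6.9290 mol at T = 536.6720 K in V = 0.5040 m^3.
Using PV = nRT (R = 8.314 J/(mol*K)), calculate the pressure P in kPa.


P = nRT/V = 6.9290 * 8.314 * 536.6720 / 0.5040
= 30916.4428 / 0.5040 = 61342.1484 Pa = 61.3421 kPa

61.3421 kPa


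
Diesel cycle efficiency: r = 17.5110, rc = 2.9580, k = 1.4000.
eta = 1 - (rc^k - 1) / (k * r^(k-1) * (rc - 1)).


r^(k-1) = 3.1429
rc^k = 4.5645
eta = 0.5862 = 58.6249%

58.6249%


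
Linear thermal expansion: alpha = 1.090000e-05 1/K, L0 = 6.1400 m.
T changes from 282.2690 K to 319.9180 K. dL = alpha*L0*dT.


dT = 37.6490 K
dL = 1.090000e-05 * 6.1400 * 37.6490 = 0.002520 m
L_final = 6.142520 m

dL = 0.002520 m


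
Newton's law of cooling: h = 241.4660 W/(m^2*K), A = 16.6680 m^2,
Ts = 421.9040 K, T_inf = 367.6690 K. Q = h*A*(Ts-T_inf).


dT = 54.2350 K
Q = 241.4660 * 16.6680 * 54.2350 = 218282.6030 W

218282.6030 W


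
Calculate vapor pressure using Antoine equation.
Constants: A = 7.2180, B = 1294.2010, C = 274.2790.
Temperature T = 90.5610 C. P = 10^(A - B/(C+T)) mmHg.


C+T = 364.8400
B/(C+T) = 3.5473
log10(P) = 7.2180 - 3.5473 = 3.6707
P = 10^3.6707 = 4684.7762 mmHg

4684.7762 mmHg


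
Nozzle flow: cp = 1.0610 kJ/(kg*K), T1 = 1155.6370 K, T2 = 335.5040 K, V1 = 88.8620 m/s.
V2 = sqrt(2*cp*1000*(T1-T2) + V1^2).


dT = 820.1330 K
2*cp*1000*dT = 1740322.2260
V1^2 = 7896.4550
V2 = sqrt(1748218.6810) = 1322.2022 m/s

1322.2022 m/s


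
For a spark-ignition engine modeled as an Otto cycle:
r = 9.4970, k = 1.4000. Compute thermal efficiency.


r^(k-1) = 2.4606
eta = 1 - 1/2.4606 = 0.5936 = 59.3589%

59.3589%


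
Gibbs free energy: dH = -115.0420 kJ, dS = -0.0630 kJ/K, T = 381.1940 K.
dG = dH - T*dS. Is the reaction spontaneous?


T*dS = 381.1940 * -0.0630 = -24.0152 kJ
dG = -115.0420 + 24.0152 = -91.0268 kJ (spontaneous)

dG = -91.0268 kJ, spontaneous


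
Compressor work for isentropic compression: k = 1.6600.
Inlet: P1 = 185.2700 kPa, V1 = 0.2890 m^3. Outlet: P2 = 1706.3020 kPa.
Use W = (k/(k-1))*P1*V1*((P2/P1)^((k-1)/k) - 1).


(k-1)/k = 0.3976
(P2/P1)^exp = 2.4176
W = 2.5152 * 185.2700 * 0.2890 * (2.4176 - 1) = 190.9008 kJ

190.9008 kJ


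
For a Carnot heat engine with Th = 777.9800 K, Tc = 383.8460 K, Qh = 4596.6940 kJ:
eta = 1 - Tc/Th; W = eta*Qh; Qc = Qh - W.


eta = 1 - 383.8460/777.9800 = 0.5066
W = 0.5066 * 4596.6940 = 2328.7403 kJ
Qc = 4596.6940 - 2328.7403 = 2267.9537 kJ

eta = 50.6612%, W = 2328.7403 kJ, Qc = 2267.9537 kJ


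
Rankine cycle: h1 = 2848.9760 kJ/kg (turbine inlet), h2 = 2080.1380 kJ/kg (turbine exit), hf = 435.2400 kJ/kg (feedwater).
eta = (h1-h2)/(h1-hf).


W = 768.8380 kJ/kg
Q_in = 2413.7360 kJ/kg
eta = 0.3185 = 31.8526%

eta = 31.8526%


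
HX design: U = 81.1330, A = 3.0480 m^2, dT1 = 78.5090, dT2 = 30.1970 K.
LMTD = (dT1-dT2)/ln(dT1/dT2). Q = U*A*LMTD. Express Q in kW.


LMTD = 50.5636 K
Q = 81.1330 * 3.0480 * 50.5636 = 12504.0340 W = 12.5040 kW

12.5040 kW


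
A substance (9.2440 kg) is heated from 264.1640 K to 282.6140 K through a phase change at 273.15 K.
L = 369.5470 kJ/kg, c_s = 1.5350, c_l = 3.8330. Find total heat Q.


Q1 (sensible, solid) = 9.2440 * 1.5350 * 8.9860 = 127.5072 kJ
Q2 (latent) = 9.2440 * 369.5470 = 3416.0925 kJ
Q3 (sensible, liquid) = 9.2440 * 3.8330 * 9.4640 = 335.3308 kJ
Q_total = 3878.9305 kJ

3878.9305 kJ


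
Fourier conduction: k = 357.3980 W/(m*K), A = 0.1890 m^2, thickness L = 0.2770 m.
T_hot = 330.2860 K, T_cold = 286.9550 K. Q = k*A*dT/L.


dT = 43.3310 K
Q = 357.3980 * 0.1890 * 43.3310 / 0.2770 = 10566.5415 W

10566.5415 W


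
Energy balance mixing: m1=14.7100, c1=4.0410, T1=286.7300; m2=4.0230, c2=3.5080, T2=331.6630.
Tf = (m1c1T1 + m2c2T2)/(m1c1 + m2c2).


num = 21724.7780
den = 73.5558
Tf = 295.3510 K

295.3510 K


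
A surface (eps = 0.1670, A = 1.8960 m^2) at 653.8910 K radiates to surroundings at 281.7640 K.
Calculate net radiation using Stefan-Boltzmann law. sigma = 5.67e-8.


T^4 = 1.8282e+11
Tsurr^4 = 6.3029e+09
Q = 0.1670 * 5.67e-8 * 1.8960 * 1.7652e+11 = 3169.0000 W

3169.0000 W


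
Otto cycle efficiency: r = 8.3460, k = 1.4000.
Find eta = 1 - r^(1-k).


r^(k-1) = 2.3366
eta = 1 - 1/2.3366 = 0.5720 = 57.2035%

57.2035%


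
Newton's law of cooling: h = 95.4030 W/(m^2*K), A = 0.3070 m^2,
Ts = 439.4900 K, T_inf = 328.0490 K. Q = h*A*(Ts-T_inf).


dT = 111.4410 K
Q = 95.4030 * 0.3070 * 111.4410 = 3263.9644 W

3263.9644 W


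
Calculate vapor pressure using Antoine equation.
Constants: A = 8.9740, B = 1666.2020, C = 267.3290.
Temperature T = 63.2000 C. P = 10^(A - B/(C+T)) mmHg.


C+T = 330.5290
B/(C+T) = 5.0410
log10(P) = 8.9740 - 5.0410 = 3.9330
P = 10^3.9330 = 8570.0614 mmHg

8570.0614 mmHg


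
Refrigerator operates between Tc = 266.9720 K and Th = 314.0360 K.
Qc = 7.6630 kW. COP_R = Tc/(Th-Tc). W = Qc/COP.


COP = 266.9720 / 47.0640 = 5.6725
W = 7.6630 / 5.6725 = 1.3509 kW

COP = 5.6725, W = 1.3509 kW


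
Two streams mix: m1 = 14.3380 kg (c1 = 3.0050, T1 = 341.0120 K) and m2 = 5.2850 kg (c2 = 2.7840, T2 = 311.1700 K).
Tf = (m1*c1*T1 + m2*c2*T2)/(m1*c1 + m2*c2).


num = 19271.1184
den = 57.7991
Tf = 333.4154 K

333.4154 K


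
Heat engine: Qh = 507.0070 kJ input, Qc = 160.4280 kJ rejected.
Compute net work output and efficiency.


W = 507.0070 - 160.4280 = 346.5790 kJ
eta = 346.5790 / 507.0070 = 0.6836 = 68.3578%

W = 346.5790 kJ, eta = 68.3578%


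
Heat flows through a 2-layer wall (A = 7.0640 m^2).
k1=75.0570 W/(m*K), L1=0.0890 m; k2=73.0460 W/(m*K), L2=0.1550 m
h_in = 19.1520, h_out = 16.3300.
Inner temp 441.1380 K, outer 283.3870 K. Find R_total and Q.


R_conv_in = 1/(19.1520*7.0640) = 0.0074
R_1 = 0.0890/(75.0570*7.0640) = 0.0002
R_2 = 0.1550/(73.0460*7.0640) = 0.0003
R_conv_out = 1/(16.3300*7.0640) = 0.0087
R_total = 0.0165 K/W
Q = 157.7510 / 0.0165 = 9544.0793 W

R_total = 0.0165 K/W, Q = 9544.0793 W


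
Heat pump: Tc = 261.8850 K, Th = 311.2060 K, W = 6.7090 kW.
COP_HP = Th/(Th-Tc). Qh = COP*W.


COP = 311.2060 / 49.3210 = 6.3098
Qh = 6.3098 * 6.7090 = 42.3325 kW

COP = 6.3098, Qh = 42.3325 kW


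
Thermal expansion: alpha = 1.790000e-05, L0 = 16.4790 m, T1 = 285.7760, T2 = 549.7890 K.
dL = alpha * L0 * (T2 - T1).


dT = 264.0130 K
dL = 1.790000e-05 * 16.4790 * 264.0130 = 0.077877 m
L_final = 16.556877 m

dL = 0.077877 m


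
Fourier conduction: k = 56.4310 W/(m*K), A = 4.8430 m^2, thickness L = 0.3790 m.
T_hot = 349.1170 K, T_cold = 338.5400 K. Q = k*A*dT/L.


dT = 10.5770 K
Q = 56.4310 * 4.8430 * 10.5770 / 0.3790 = 7627.0310 W

7627.0310 W


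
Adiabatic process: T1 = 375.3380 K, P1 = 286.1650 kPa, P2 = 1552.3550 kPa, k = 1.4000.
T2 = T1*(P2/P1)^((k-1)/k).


(k-1)/k = 0.2857
(P2/P1)^exp = 1.6211
T2 = 375.3380 * 1.6211 = 608.4765 K

608.4765 K


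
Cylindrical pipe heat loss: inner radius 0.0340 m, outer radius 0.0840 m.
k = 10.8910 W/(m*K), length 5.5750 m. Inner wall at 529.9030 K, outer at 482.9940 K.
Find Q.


dT = 46.9090 K
ln(ro/ri) = 0.9045
Q = 2*pi*10.8910*5.5750*46.9090 / 0.9045 = 19786.1409 W

19786.1409 W


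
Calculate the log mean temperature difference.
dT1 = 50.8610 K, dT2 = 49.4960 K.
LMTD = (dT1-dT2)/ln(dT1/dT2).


dT1/dT2 = 1.0276
ln(dT1/dT2) = 0.0272
LMTD = 1.3650 / 0.0272 = 50.1754 K

50.1754 K


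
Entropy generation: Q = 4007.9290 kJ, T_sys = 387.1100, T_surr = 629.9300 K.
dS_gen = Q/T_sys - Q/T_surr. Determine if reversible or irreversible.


dS_sys = 4007.9290/387.1100 = 10.3535 kJ/K
dS_surr = -4007.9290/629.9300 = -6.3625 kJ/K
dS_gen = 10.3535 - 6.3625 = 3.9910 kJ/K (irreversible)

dS_gen = 3.9910 kJ/K, irreversible


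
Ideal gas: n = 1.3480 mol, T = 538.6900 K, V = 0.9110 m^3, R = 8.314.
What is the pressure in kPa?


P = nRT/V = 1.3480 * 8.314 * 538.6900 / 0.9110
= 6037.2454 / 0.9110 = 6627.0531 Pa = 6.6271 kPa

6.6271 kPa


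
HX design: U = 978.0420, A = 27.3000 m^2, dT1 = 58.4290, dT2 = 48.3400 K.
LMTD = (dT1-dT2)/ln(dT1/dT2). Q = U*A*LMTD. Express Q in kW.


LMTD = 53.2252 K
Q = 978.0420 * 27.3000 * 53.2252 = 1421142.6991 W = 1421.1427 kW

1421.1427 kW


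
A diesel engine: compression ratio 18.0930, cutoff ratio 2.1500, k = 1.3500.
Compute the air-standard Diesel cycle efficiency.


r^(k-1) = 2.7550
rc^k = 2.8106
eta = 0.5767 = 57.6697%

57.6697%


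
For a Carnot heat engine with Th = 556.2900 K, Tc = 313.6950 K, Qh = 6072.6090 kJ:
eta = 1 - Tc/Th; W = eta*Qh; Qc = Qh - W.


eta = 1 - 313.6950/556.2900 = 0.4361
W = 0.4361 * 6072.6090 = 2648.2313 kJ
Qc = 6072.6090 - 2648.2313 = 3424.3777 kJ

eta = 43.6094%, W = 2648.2313 kJ, Qc = 3424.3777 kJ


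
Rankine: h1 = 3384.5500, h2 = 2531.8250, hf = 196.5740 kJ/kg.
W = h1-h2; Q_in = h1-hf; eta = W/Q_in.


W = 852.7250 kJ/kg
Q_in = 3187.9760 kJ/kg
eta = 0.2675 = 26.7482%

eta = 26.7482%


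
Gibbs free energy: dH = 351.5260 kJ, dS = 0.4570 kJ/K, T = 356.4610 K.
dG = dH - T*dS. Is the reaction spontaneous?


T*dS = 356.4610 * 0.4570 = 162.9027 kJ
dG = 351.5260 - 162.9027 = 188.6233 kJ (non-spontaneous)

dG = 188.6233 kJ, non-spontaneous


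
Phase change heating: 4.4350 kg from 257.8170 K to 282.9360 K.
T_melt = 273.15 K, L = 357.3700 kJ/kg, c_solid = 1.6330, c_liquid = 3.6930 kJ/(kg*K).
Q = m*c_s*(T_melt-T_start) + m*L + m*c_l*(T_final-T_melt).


Q1 (sensible, solid) = 4.4350 * 1.6330 * 15.3330 = 111.0470 kJ
Q2 (latent) = 4.4350 * 357.3700 = 1584.9359 kJ
Q3 (sensible, liquid) = 4.4350 * 3.6930 * 9.7860 = 160.2796 kJ
Q_total = 1856.2625 kJ

1856.2625 kJ


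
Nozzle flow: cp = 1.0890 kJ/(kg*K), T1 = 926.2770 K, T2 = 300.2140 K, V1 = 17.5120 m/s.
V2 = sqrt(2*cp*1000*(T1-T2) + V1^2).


dT = 626.0630 K
2*cp*1000*dT = 1363565.2140
V1^2 = 306.6701
V2 = sqrt(1363871.8841) = 1167.8493 m/s

1167.8493 m/s


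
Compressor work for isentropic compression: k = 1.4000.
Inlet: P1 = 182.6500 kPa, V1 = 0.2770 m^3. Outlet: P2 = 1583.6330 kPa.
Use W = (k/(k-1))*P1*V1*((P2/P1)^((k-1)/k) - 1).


(k-1)/k = 0.2857
(P2/P1)^exp = 1.8536
W = 3.5000 * 182.6500 * 0.2770 * (1.8536 - 1) = 151.1502 kJ

151.1502 kJ


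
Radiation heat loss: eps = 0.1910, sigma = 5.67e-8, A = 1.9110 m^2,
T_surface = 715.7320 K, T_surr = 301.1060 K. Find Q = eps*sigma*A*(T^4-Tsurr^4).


T^4 = 2.6242e+11
Tsurr^4 = 8.2201e+09
Q = 0.1910 * 5.67e-8 * 1.9110 * 2.5420e+11 = 5260.8684 W

5260.8684 W


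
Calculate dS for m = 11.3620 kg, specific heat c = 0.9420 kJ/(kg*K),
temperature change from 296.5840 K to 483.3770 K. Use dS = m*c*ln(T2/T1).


T2/T1 = 1.6298
ln(T2/T1) = 0.4885
dS = 11.3620 * 0.9420 * 0.4885 = 5.2281 kJ/K

5.2281 kJ/K


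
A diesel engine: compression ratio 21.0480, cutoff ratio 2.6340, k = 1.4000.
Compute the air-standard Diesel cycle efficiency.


r^(k-1) = 3.3829
rc^k = 3.8803
eta = 0.6278 = 62.7806%

62.7806%


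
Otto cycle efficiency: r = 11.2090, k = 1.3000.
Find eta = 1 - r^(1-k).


r^(k-1) = 2.0648
eta = 1 - 1/2.0648 = 0.5157 = 51.5683%

51.5683%


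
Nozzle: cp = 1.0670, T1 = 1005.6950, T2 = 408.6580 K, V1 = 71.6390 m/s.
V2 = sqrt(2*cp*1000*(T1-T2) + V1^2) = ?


dT = 597.0370 K
2*cp*1000*dT = 1274076.9580
V1^2 = 5132.1463
V2 = sqrt(1279209.1043) = 1131.0213 m/s

1131.0213 m/s


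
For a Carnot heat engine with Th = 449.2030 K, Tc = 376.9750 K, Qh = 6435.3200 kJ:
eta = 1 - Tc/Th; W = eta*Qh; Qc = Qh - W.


eta = 1 - 376.9750/449.2030 = 0.1608
W = 0.1608 * 6435.3200 = 1034.7444 kJ
Qc = 6435.3200 - 1034.7444 = 5400.5756 kJ

eta = 16.0791%, W = 1034.7444 kJ, Qc = 5400.5756 kJ


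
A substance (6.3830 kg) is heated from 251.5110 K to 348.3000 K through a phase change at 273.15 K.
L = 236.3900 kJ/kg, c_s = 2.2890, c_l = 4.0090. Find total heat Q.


Q1 (sensible, solid) = 6.3830 * 2.2890 * 21.6390 = 316.1607 kJ
Q2 (latent) = 6.3830 * 236.3900 = 1508.8774 kJ
Q3 (sensible, liquid) = 6.3830 * 4.0090 * 75.1500 = 1923.0469 kJ
Q_total = 3748.0850 kJ

3748.0850 kJ


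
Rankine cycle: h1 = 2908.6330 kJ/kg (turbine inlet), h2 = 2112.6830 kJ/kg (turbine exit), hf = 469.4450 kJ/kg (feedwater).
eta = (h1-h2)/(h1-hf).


W = 795.9500 kJ/kg
Q_in = 2439.1880 kJ/kg
eta = 0.3263 = 32.6318%

eta = 32.6318%


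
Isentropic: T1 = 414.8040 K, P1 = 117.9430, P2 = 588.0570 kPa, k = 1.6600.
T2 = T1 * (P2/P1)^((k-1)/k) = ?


(k-1)/k = 0.3976
(P2/P1)^exp = 1.8942
T2 = 414.8040 * 1.8942 = 785.7068 K

785.7068 K


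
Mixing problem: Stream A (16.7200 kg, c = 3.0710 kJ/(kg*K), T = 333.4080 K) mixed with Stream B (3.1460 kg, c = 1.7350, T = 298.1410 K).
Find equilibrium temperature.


num = 18746.8866
den = 56.8054
Tf = 330.0193 K

330.0193 K


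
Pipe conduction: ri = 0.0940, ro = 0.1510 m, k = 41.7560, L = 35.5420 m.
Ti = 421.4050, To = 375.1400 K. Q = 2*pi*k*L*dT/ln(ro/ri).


dT = 46.2650 K
ln(ro/ri) = 0.4740
Q = 2*pi*41.7560*35.5420*46.2650 / 0.4740 = 910182.6200 W

910182.6200 W


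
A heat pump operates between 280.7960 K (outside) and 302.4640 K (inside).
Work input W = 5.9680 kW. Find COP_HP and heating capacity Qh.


COP = 302.4640 / 21.6680 = 13.9590
Qh = 13.9590 * 5.9680 = 83.3074 kW

COP = 13.9590, Qh = 83.3074 kW


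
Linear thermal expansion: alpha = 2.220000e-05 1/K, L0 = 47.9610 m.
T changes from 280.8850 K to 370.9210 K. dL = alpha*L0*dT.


dT = 90.0360 K
dL = 2.220000e-05 * 47.9610 * 90.0360 = 0.095864 m
L_final = 48.056864 m

dL = 0.095864 m


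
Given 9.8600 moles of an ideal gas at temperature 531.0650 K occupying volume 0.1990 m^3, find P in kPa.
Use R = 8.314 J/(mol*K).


P = nRT/V = 9.8600 * 8.314 * 531.0650 / 0.1990
= 43534.6057 / 0.1990 = 218766.8627 Pa = 218.7669 kPa

218.7669 kPa
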